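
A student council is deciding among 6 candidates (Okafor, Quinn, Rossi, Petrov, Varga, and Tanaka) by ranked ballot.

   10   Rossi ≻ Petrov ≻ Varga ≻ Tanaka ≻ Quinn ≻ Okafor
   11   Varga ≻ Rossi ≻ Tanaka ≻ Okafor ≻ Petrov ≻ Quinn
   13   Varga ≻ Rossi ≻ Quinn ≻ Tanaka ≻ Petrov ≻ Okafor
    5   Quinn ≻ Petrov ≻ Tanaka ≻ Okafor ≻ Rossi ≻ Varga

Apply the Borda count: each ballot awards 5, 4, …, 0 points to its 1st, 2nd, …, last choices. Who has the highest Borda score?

Rossi

Borda scores:
  Okafor: 10·0 + 11·2 + 13·0 + 5·2 = 32
  Quinn: 10·1 + 11·0 + 13·3 + 5·5 = 74
  Rossi: 10·5 + 11·4 + 13·4 + 5·1 = 151
  Petrov: 10·4 + 11·1 + 13·1 + 5·4 = 84
  Varga: 10·3 + 11·5 + 13·5 + 5·0 = 150
  Tanaka: 10·2 + 11·3 + 13·2 + 5·3 = 94
Rossi has the highest total.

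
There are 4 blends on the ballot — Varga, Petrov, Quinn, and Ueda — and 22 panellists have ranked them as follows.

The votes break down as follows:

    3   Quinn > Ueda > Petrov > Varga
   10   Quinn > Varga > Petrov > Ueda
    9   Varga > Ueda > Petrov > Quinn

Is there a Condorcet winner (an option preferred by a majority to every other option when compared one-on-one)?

Head-to-head results (22 voters total):
Varga vs Petrov: Varga wins 19–3.
Varga vs Quinn: Quinn wins 13–9.
Varga vs Ueda: Varga wins 19–3.
Petrov vs Quinn: Quinn wins 13–9.
Petrov vs Ueda: Ueda wins 12–10.
Quinn vs Ueda: Quinn wins 13–9.
Quinn beats each rival — Varga (13–9), Petrov (13–9), Ueda (13–9) — so Quinn is the Condorcet winner.

Yes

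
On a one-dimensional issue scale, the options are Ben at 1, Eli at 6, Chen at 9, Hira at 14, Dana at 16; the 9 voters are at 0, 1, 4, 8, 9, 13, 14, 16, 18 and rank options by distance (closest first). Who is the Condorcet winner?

Chen

With single-peaked preferences on a line, the Condorcet winner is the candidate closest to the median voter.
The median voter (position 9) is closest to Chen at 9.
Check: Chen vs Dana — voters closer to Chen: 5 of 9.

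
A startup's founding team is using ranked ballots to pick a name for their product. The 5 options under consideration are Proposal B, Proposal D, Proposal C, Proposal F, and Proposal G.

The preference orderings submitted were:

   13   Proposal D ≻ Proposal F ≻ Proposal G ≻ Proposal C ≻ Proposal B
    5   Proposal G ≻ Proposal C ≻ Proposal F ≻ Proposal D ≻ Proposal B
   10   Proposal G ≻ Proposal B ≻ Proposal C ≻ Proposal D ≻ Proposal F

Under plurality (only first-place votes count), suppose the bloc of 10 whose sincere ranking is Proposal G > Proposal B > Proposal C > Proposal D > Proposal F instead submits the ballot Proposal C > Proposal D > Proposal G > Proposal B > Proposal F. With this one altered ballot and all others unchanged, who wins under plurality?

First-place totals with the altered ballot: Proposal B 0, Proposal D 13, Proposal C 10, Proposal F 0, Proposal G 5.
The switch changes the winner from Proposal G to Proposal D.

Proposal D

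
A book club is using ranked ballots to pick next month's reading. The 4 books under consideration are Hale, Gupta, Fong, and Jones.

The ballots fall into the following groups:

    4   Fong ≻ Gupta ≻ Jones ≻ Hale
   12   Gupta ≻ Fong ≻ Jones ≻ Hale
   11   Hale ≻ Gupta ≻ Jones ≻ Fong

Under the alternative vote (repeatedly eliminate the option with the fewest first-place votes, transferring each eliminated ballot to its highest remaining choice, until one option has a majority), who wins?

Round 1: Gupta 12, Hale 11, Fong 4, Jones 0. Jones has the fewest and is eliminated.
Round 2: Gupta 12, Hale 11, Fong 4. Fong has the fewest and is eliminated.
Round 3: Gupta 16, Hale 11. Gupta has a majority.

Gupta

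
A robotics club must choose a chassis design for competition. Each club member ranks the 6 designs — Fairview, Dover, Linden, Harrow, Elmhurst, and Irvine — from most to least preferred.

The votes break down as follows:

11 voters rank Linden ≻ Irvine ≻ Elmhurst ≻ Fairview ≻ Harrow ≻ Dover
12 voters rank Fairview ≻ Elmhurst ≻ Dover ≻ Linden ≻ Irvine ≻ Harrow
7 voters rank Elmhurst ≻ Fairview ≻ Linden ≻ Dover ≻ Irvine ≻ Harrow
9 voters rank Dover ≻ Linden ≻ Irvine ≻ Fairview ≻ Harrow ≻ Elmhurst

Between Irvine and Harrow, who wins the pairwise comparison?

Irvine

Ballots ranking Irvine above Harrow: 11+12+7+9 = 39.
Ballots ranking Harrow above Irvine: 0.
Irvine wins the head-to-head, 39–0.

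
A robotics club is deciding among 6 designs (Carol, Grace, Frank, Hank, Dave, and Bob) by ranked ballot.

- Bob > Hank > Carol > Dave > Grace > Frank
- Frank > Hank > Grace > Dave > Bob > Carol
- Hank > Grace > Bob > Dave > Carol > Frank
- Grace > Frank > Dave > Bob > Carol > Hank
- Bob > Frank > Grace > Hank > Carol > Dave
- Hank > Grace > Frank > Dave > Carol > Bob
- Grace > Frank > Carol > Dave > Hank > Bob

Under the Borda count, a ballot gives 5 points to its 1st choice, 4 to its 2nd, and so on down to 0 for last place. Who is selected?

Borda scores:
  Carol: 3 + 0 + 1 + 1 + 1 + 1 + 3 = 10
  Grace: 1 + 3 + 4 + 5 + 3 + 4 + 5 = 25
  Frank: 0 + 5 + 0 + 4 + 4 + 3 + 4 = 20
  Hank: 4 + 4 + 5 + 0 + 2 + 5 + 1 = 21
  Dave: 2 + 2 + 2 + 3 + 0 + 2 + 2 = 13
  Bob: 5 + 1 + 3 + 2 + 5 + 0 + 0 = 16
Grace has the highest total.

Grace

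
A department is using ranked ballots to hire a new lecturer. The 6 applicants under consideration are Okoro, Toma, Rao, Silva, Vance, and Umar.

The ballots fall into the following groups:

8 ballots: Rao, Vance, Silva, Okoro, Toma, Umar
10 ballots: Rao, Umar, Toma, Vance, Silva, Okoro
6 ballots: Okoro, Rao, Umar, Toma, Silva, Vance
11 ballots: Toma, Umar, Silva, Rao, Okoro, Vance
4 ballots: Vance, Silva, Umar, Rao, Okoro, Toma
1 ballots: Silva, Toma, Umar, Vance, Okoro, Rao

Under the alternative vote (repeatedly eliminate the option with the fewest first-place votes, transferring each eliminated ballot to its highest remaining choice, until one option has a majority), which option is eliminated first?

Umar

Round 1: Rao 18, Toma 11, Okoro 6, Vance 4, Silva 1, Umar 0. Umar has the fewest and is eliminated.
Round 2: Rao 18, Toma 11, Okoro 6, Vance 4, Silva 1. Silva has the fewest and is eliminated.
Round 3: Rao 18, Toma 12, Okoro 6, Vance 4. Vance has the fewest and is eliminated.
Round 4: Rao 22, Toma 12, Okoro 6. Rao has a majority.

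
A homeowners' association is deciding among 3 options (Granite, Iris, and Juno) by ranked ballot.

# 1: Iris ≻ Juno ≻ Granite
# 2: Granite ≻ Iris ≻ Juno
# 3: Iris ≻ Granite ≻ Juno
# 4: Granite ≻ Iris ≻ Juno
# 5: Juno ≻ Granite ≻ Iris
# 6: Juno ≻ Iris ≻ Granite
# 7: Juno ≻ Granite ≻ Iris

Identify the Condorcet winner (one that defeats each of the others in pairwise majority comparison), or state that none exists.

No Condorcet winner

Head-to-head results (7 voters total):
Granite vs Iris: Granite wins 4–3.
Granite vs Juno: Juno wins 4–3.
Iris vs Juno: Iris wins 4–3.
No candidate beats all others: Granite beats Iris beats Juno beats Granite, a majority cycle.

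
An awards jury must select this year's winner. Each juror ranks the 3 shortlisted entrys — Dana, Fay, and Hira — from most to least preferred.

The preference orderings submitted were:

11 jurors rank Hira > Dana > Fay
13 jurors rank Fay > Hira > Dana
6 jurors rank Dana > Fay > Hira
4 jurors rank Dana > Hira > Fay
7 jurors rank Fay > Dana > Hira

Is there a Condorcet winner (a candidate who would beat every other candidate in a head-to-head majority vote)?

Head-to-head results (41 voters total):
Dana vs Fay: Dana wins 21–20.
Dana vs Hira: Hira wins 24–17.
Fay vs Hira: Fay wins 26–15.
No candidate beats all others: Dana beats Fay beats Hira beats Dana, a majority cycle.

No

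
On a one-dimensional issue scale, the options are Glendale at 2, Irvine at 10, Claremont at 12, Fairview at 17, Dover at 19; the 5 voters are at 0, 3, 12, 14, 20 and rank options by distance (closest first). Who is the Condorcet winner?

Claremont

With single-peaked preferences on a line, the Condorcet winner is the candidate closest to the median voter.
The median voter (position 12) is closest to Claremont at 12.
Check: Claremont vs Fairview — voters closer to Claremont: 4 of 5.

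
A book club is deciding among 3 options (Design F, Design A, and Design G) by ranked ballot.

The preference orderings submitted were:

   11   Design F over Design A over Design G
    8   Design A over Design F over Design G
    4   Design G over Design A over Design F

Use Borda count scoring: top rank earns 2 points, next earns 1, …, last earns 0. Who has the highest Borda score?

Borda scores:
  Design F: 11·2 + 8·1 + 4·0 = 30
  Design A: 11·1 + 8·2 + 4·1 = 31
  Design G: 11·0 + 8·0 + 4·2 = 8
Design A has the highest total.

Design A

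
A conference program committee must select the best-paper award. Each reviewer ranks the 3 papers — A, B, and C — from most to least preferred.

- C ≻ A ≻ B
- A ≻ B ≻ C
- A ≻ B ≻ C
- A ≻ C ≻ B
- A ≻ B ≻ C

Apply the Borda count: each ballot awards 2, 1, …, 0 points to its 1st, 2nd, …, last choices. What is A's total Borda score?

Borda scores:
  A: 1 + 2 + 2 + 2 + 2 = 9
  B: 0 + 1 + 1 + 0 + 1 = 3
  C: 2 + 0 + 0 + 1 + 0 = 3

9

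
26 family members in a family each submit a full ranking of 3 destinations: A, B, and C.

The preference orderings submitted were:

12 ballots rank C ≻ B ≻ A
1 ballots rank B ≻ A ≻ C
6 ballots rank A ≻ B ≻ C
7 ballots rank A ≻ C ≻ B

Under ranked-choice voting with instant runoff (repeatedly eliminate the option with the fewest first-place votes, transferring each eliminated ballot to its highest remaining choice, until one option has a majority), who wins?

Round 1: A 13, C 12, B 1. B has the fewest and is eliminated.
Round 2: A 14, C 12. A has a majority.

A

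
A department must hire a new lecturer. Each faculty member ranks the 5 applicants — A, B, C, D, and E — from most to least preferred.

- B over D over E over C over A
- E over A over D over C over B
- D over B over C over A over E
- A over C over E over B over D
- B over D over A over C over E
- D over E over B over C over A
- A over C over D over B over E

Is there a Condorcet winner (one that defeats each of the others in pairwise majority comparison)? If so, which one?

D

Head-to-head results (7 voters total):
A vs B: B wins 4–3.
A vs C: A wins 4–3.
A vs D: D wins 4–3.
A vs E: A wins 4–3.
B vs C: B wins 4–3.
B vs D: D wins 4–3.
B vs E: B wins 4–3.
C vs D: D wins 5–2.
C vs E: C wins 4–3.
D vs E: D wins 5–2.
D beats each rival — A (4–3), B (4–3), C (5–2), E (5–2) — so D is the Condorcet winner.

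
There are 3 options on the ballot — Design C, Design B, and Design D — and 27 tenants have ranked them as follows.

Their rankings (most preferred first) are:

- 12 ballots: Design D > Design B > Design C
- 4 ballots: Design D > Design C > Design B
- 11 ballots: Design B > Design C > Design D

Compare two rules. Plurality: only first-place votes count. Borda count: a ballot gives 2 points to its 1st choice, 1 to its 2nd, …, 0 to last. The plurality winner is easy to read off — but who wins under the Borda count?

Design B

Plurality first-place counts: Design C 0, Design B 11, Design D 16 → Design D.
Borda totals: Design C 15, Design B 34, Design D 32 → Design B.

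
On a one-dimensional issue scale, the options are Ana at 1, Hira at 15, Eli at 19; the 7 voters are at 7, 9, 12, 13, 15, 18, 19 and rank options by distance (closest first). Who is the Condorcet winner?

With single-peaked preferences on a line, the Condorcet winner is the candidate closest to the median voter.
The median voter (position 13) is closest to Hira at 15.
Check: Hira vs Ana — voters closer to Hira: 6 of 7.

Hira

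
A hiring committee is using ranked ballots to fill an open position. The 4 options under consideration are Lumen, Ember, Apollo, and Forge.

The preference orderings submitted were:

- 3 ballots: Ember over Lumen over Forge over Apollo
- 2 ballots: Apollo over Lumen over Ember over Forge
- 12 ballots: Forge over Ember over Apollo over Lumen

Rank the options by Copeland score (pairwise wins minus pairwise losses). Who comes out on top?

Forge

Pairwise results:
  Lumen vs Ember: Ember wins 15–2.
  Lumen vs Apollo: Apollo wins 14–3.
  Lumen vs Forge: Forge wins 12–5.
  Ember vs Apollo: Ember wins 15–2.
  Ember vs Forge: Forge wins 12–5.
  Apollo vs Forge: Forge wins 15–2.
Copeland scores (wins − losses):
  Lumen: 0 − 3 = -3
  Ember: 2 − 1 = 1
  Apollo: 1 − 2 = -1
  Forge: 3 − 0 = 3
Forge has the best Copeland score.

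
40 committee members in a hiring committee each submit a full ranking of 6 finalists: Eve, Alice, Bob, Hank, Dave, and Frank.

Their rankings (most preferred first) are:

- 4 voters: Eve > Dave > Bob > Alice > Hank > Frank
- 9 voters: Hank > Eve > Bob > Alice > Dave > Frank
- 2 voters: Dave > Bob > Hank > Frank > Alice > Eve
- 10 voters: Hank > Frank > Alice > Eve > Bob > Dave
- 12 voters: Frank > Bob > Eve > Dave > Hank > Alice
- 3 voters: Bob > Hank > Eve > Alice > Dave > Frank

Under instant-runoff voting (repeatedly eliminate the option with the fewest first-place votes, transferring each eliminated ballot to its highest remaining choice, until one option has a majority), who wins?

Round 1: Hank 19, Frank 12, Eve 4, Bob 3, Dave 2, Alice 0. Alice has the fewest and is eliminated.
Round 2: Hank 19, Frank 12, Eve 4, Bob 3, Dave 2. Dave has the fewest and is eliminated.
Round 3: Hank 19, Frank 12, Bob 5, Eve 4. Eve has the fewest and is eliminated.
Round 4: Hank 19, Frank 12, Bob 9. Bob has the fewest and is eliminated.
Round 5: Hank 28, Frank 12. Hank has a majority.

Hank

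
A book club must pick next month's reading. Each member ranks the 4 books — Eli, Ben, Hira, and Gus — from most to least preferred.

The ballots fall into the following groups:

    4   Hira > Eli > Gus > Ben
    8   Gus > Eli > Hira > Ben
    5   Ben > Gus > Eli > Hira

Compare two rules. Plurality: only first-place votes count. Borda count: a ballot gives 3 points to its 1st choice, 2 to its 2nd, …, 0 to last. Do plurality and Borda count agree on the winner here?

Plurality first-place counts: Eli 0, Ben 5, Hira 4, Gus 8 → Gus.
Borda totals: Eli 29, Ben 15, Hira 20, Gus 38 → Gus.
The two rules agree on Gus.

Yes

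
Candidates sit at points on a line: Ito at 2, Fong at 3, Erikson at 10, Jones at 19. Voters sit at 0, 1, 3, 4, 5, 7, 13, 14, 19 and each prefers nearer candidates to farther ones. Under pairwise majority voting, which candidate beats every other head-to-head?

Fong

With single-peaked preferences on a line, the Condorcet winner is the candidate closest to the median voter.
The median voter (position 5) is closest to Fong at 3.
Check: Fong vs Ito — voters closer to Fong: 7 of 9.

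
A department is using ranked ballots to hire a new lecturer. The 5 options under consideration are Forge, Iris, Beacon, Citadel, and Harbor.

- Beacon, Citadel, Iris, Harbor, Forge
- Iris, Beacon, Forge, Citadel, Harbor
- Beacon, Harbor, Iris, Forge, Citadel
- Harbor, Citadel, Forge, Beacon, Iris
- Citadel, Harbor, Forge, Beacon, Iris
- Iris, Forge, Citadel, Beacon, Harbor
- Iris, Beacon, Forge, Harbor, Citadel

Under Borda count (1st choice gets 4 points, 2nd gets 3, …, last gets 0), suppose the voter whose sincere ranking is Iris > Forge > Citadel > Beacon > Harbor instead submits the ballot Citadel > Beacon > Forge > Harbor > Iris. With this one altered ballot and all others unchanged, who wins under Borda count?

Beacon

Borda totals with the altered ballot: Forge 11, Iris 12, Beacon 19, Citadel 15, Harbor 13.
The winner is unchanged: still Beacon.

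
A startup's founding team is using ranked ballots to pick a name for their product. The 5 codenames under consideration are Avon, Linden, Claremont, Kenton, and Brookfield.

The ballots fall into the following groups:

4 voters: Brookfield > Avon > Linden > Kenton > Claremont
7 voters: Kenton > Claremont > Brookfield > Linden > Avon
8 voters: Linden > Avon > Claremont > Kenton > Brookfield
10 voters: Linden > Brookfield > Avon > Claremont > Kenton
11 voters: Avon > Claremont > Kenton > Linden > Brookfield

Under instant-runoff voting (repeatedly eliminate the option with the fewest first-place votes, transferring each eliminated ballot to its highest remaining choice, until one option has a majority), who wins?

Round 1: Linden 18, Avon 11, Kenton 7, Brookfield 4, Claremont 0. Claremont has the fewest and is eliminated.
Round 2: Linden 18, Avon 11, Kenton 7, Brookfield 4. Brookfield has the fewest and is eliminated.
Round 3: Linden 18, Avon 15, Kenton 7. Kenton has the fewest and is eliminated.
Round 4: Linden 25, Avon 15. Linden has a majority.

Linden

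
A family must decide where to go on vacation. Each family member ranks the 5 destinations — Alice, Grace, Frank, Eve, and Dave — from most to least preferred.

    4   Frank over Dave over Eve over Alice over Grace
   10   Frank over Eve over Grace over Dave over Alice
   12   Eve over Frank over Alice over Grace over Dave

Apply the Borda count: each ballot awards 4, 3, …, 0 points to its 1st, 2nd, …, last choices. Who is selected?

Borda scores:
  Alice: 4·1 + 10·0 + 12·2 = 28
  Grace: 4·0 + 10·2 + 12·1 = 32
  Frank: 4·4 + 10·4 + 12·3 = 92
  Eve: 4·2 + 10·3 + 12·4 = 86
  Dave: 4·3 + 10·1 + 12·0 = 22
Frank has the highest total.

Frank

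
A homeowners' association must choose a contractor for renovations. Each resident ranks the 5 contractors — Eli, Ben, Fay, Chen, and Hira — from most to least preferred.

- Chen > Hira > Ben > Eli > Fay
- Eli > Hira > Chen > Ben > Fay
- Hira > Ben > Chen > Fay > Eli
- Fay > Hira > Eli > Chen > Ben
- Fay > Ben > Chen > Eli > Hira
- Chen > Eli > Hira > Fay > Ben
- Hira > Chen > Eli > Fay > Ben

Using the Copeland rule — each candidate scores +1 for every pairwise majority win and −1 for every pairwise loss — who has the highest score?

Hira

Pairwise results:
  Eli vs Ben: Eli wins 4–3.
  Eli vs Fay: Eli wins 4–3.
  Eli vs Chen: Chen wins 5–2.
  Eli vs Hira: Hira wins 4–3.
  Ben vs Fay: Fay wins 4–3.
  Ben vs Chen: Chen wins 5–2.
  Ben vs Hira: Hira wins 6–1.
  Fay vs Chen: Chen wins 5–2.
  Fay vs Hira: Hira wins 5–2.
  Chen vs Hira: Hira wins 4–3.
Copeland scores (wins − losses):
  Eli: 2 − 2 = 0
  Ben: 0 − 4 = -4
  Fay: 1 − 3 = -2
  Chen: 3 − 1 = 2
  Hira: 4 − 0 = 4
Hira has the best Copeland score.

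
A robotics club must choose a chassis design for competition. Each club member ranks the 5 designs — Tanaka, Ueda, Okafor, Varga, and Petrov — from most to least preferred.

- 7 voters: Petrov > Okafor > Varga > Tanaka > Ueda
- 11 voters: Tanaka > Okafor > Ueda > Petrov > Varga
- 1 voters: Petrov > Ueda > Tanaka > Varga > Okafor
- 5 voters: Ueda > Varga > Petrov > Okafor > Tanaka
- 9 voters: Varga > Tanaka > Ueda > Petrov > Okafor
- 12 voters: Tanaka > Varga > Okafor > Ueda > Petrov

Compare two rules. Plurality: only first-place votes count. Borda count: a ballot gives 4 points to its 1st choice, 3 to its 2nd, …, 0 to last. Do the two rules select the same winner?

Yes

Plurality first-place counts: Tanaka 23, Ueda 5, Okafor 0, Varga 9, Petrov 8 → Tanaka.
Borda totals: Tanaka 128, Ueda 75, Okafor 83, Varga 102, Petrov 62 → Tanaka.
The two rules agree on Tanaka.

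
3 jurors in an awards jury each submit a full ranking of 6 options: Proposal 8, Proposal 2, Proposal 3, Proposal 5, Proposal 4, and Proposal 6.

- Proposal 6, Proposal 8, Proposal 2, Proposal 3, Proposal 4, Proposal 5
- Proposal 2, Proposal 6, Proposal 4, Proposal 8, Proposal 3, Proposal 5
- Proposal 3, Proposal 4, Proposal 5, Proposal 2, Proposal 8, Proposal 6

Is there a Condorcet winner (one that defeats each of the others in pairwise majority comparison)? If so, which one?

Head-to-head results (3 voters total):
Proposal 8 vs Proposal 2: Proposal 2 wins 2–1.
Proposal 8 vs Proposal 3: Proposal 8 wins 2–1.
Proposal 8 vs Proposal 5: Proposal 8 wins 2–1.
Proposal 8 vs Proposal 4: Proposal 4 wins 2–1.
Proposal 8 vs Proposal 6: Proposal 6 wins 2–1.
Proposal 2 vs Proposal 3: Proposal 2 wins 2–1.
Proposal 2 vs Proposal 5: Proposal 2 wins 2–1.
Proposal 2 vs Proposal 4: Proposal 2 wins 2–1.
Proposal 2 vs Proposal 6: Proposal 2 wins 2–1.
Proposal 3 vs Proposal 5: Proposal 3 wins 3–0.
Proposal 3 vs Proposal 4: Proposal 3 wins 2–1.
Proposal 3 vs Proposal 6: Proposal 6 wins 2–1.
Proposal 5 vs Proposal 4: Proposal 4 wins 3–0.
Proposal 5 vs Proposal 6: Proposal 6 wins 2–1.
Proposal 4 vs Proposal 6: Proposal 6 wins 2–1.
Proposal 2 beats each rival — Proposal 8 (2–1), Proposal 3 (2–1), Proposal 5 (2–1), Proposal 4 (2–1), Proposal 6 (2–1) — so Proposal 2 is the Condorcet winner.

Proposal 2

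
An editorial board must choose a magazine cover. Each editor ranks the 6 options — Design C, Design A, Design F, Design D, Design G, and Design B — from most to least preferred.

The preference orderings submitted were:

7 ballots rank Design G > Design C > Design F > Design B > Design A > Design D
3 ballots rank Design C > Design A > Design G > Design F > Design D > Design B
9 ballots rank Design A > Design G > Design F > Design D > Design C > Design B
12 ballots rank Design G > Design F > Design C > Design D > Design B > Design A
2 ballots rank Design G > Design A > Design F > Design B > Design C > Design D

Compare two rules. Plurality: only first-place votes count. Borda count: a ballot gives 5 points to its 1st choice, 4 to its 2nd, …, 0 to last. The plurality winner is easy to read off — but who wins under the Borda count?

Design G

Plurality first-place counts: Design C 3, Design A 9, Design F 0, Design D 0, Design G 21, Design B 0 → Design G.
Borda totals: Design C 90, Design A 72, Design F 108, Design D 45, Design G 150, Design B 30 → Design G.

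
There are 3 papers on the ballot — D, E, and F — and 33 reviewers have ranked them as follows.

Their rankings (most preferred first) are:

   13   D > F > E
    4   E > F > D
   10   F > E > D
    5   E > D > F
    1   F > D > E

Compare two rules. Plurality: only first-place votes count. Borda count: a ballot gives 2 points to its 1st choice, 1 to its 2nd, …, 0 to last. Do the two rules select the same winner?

No

Plurality first-place counts: D 13, E 9, F 11 → D.
Borda totals: D 32, E 28, F 39 → F.
The two rules disagree: plurality picks D, Borda picks F.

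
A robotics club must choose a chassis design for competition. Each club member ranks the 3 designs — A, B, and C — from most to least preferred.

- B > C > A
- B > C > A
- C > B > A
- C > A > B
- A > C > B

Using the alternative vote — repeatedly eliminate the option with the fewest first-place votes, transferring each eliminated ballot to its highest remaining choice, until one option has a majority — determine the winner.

C

Round 1: B 2, C 2, A 1. A has the fewest and is eliminated.
Round 2: C 3, B 2. C has a majority.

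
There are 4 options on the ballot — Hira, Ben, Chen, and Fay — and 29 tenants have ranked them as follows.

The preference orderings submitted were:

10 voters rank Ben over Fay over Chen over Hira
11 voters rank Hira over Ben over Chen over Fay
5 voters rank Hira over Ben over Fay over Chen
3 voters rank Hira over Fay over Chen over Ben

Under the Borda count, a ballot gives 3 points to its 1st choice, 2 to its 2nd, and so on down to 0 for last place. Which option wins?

Ben

Borda scores:
  Hira: 10·0 + 11·3 + 5·3 + 3·3 = 57
  Ben: 10·3 + 11·2 + 5·2 + 3·0 = 62
  Chen: 10·1 + 11·1 + 5·0 + 3·1 = 24
  Fay: 10·2 + 11·0 + 5·1 + 3·2 = 31
Ben has the highest total.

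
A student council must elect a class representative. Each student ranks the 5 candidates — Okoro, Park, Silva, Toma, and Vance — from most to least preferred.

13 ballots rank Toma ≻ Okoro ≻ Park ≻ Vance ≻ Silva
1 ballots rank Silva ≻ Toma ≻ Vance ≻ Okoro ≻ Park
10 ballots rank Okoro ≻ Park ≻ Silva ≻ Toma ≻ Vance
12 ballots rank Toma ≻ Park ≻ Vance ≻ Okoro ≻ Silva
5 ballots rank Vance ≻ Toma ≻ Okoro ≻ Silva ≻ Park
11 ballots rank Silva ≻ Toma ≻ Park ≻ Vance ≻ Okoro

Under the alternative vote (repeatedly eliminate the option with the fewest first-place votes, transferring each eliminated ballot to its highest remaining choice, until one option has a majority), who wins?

Round 1: Toma 25, Silva 12, Okoro 10, Vance 5, Park 0. Park has the fewest and is eliminated.
Round 2: Toma 25, Silva 12, Okoro 10, Vance 5. Vance has the fewest and is eliminated.
Round 3: Toma 30, Silva 12, Okoro 10. Toma has a majority.

Toma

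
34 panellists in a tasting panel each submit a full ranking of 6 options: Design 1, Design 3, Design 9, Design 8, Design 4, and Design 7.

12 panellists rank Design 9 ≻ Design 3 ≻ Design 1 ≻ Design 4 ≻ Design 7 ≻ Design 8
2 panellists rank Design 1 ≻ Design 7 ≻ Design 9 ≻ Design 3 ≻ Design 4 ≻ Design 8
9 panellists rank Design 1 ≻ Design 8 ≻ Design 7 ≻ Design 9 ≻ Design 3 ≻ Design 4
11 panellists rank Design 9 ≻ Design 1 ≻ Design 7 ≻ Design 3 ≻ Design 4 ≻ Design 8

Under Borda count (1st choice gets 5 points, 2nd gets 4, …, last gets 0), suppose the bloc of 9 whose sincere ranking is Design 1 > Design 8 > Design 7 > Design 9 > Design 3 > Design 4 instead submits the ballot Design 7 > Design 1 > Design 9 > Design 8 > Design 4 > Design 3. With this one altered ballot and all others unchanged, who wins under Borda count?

Design 9

Borda totals with the altered ballot: Design 1 126, Design 3 74, Design 9 148, Design 8 18, Design 4 46, Design 7 98.
The winner is unchanged: still Design 9.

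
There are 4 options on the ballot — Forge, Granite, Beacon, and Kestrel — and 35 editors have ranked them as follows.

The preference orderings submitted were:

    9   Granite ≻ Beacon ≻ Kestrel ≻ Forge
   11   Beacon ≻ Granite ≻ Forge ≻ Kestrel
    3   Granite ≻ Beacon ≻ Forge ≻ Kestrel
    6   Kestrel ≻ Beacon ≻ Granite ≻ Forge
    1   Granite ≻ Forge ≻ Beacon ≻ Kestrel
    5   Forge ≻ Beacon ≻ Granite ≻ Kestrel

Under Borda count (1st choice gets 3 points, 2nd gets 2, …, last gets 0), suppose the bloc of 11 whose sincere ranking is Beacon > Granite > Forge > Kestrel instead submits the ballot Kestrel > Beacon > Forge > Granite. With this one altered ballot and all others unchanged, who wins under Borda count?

Beacon

Borda totals with the altered ballot: Forge 31, Granite 50, Beacon 69, Kestrel 60.
The winner is unchanged: still Beacon.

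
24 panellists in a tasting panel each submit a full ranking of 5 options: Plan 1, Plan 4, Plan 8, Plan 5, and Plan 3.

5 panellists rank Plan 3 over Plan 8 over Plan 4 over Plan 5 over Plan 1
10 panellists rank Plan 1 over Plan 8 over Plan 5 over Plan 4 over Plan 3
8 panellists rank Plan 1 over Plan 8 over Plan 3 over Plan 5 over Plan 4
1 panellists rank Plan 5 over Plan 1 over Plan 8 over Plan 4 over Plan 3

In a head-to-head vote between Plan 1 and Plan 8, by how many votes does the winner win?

14

Ballots ranking Plan 1 above Plan 8: 10+8+1 = 19.
Ballots ranking Plan 8 above Plan 1: 5.
Plan 1 wins 19–5, a margin of 14.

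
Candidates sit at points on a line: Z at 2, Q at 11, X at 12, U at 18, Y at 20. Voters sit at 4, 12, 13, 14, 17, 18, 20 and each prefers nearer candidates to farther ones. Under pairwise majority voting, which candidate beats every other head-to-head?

With single-peaked preferences on a line, the Condorcet winner is the candidate closest to the median voter.
The median voter (position 14) is closest to X at 12.
Check: X vs U — voters closer to X: 4 of 7.

X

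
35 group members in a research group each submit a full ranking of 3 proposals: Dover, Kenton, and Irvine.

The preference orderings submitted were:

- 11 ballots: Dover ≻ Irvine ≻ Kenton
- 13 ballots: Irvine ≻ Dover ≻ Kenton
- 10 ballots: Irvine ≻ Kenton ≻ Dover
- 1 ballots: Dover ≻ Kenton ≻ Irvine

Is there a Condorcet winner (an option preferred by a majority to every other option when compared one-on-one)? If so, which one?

Head-to-head results (35 voters total):
Dover vs Kenton: Dover wins 25–10.
Dover vs Irvine: Irvine wins 23–12.
Kenton vs Irvine: Irvine wins 34–1.
Irvine beats each rival — Dover (23–12), Kenton (34–1) — so Irvine is the Condorcet winner.

Irvine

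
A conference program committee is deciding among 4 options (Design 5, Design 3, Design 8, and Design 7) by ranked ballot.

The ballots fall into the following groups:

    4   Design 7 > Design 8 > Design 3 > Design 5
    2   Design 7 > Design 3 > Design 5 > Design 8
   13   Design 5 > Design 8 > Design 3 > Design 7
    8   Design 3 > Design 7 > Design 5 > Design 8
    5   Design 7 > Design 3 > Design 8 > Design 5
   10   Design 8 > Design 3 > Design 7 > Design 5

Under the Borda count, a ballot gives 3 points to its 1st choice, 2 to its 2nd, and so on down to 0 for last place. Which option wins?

Borda scores:
  Design 5: 4·0 + 2·1 + 13·3 + 8·1 + 5·0 + 10·0 = 49
  Design 3: 4·1 + 2·2 + 13·1 + 8·3 + 5·2 + 10·2 = 75
  Design 8: 4·2 + 2·0 + 13·2 + 8·0 + 5·1 + 10·3 = 69
  Design 7: 4·3 + 2·3 + 13·0 + 8·2 + 5·3 + 10·1 = 59
Design 3 has the highest total.

Design 3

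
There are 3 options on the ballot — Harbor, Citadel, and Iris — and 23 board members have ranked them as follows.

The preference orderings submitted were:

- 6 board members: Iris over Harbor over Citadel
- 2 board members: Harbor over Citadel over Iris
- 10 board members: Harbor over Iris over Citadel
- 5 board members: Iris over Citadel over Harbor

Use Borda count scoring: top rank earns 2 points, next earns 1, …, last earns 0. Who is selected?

Iris

Borda scores:
  Harbor: 6·1 + 2·2 + 10·2 + 5·0 = 30
  Citadel: 6·0 + 2·1 + 10·0 + 5·1 = 7
  Iris: 6·2 + 2·0 + 10·1 + 5·2 = 32
Iris has the highest total.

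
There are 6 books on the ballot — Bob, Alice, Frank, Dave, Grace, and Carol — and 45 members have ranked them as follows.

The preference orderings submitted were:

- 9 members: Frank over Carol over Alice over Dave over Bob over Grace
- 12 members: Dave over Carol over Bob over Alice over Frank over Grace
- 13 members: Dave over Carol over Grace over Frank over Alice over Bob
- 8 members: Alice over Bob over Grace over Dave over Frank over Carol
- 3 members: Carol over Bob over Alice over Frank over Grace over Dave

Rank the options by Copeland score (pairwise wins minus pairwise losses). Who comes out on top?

Pairwise results:
  Bob vs Alice: Alice wins 30–15.
  Bob vs Frank: Bob wins 23–22.
  Bob vs Dave: Dave wins 34–11.
  Bob vs Grace: Bob wins 32–13.
  Bob vs Carol: Carol wins 37–8.
  Alice vs Frank: Alice wins 23–22.
  Alice vs Dave: Dave wins 25–20.
  Alice vs Grace: Alice wins 32–13.
  Alice vs Carol: Carol wins 37–8.
  Frank vs Dave: Dave wins 33–12.
  Frank vs Grace: Frank wins 24–21.
  Frank vs Carol: Carol wins 28–17.
  Dave vs Grace: Dave wins 34–11.
  Dave vs Carol: Dave wins 33–12.
  Grace vs Carol: Carol wins 37–8.
Copeland scores (wins − losses):
  Bob: 2 − 3 = -1
  Alice: 3 − 2 = 1
  Frank: 1 − 4 = -3
  Dave: 5 − 0 = 5
  Grace: 0 − 5 = -5
  Carol: 4 − 1 = 3
Dave has the best Copeland score.

Dave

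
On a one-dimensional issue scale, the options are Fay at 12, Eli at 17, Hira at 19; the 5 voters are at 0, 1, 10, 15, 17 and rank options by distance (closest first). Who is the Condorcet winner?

With single-peaked preferences on a line, the Condorcet winner is the candidate closest to the median voter.
The median voter (position 10) is closest to Fay at 12.
Check: Fay vs Eli — voters closer to Fay: 3 of 5.

Fay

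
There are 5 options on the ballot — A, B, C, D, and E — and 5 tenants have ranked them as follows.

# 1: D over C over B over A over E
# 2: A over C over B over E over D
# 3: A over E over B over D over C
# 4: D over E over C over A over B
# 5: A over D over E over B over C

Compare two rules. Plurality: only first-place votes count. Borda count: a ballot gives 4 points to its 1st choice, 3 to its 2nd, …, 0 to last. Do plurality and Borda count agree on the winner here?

Yes

Plurality first-place counts: A 3, B 0, C 0, D 2, E 0 → A.
Borda totals: A 14, B 7, C 8, D 12, E 9 → A.
The two rules agree on A.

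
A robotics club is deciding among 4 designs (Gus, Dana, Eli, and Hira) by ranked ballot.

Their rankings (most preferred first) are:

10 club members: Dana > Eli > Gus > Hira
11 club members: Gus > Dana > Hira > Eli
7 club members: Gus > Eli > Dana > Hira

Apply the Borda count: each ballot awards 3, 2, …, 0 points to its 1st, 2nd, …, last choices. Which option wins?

Borda scores:
  Gus: 10·1 + 11·3 + 7·3 = 64
  Dana: 10·3 + 11·2 + 7·1 = 59
  Eli: 10·2 + 11·0 + 7·2 = 34
  Hira: 10·0 + 11·1 + 7·0 = 11
Gus has the highest total.

Gus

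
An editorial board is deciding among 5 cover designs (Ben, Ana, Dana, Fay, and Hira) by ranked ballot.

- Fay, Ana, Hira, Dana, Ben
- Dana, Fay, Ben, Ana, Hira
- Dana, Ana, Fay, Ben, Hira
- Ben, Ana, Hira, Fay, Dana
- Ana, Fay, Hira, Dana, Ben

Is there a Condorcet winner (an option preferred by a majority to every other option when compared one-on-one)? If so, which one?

Ana

Head-to-head results (5 voters total):
Ben vs Ana: Ana wins 3–2.
Ben vs Dana: Dana wins 4–1.
Ben vs Fay: Fay wins 4–1.
Ben vs Hira: Ben wins 3–2.
Ana vs Dana: Ana wins 3–2.
Ana vs Fay: Ana wins 3–2.
Ana vs Hira: Ana wins 5–0.
Dana vs Fay: Fay wins 3–2.
Dana vs Hira: Hira wins 3–2.
Fay vs Hira: Fay wins 4–1.
Ana beats each rival — Ben (3–2), Dana (3–2), Fay (3–2), Hira (5–0) — so Ana is the Condorcet winner.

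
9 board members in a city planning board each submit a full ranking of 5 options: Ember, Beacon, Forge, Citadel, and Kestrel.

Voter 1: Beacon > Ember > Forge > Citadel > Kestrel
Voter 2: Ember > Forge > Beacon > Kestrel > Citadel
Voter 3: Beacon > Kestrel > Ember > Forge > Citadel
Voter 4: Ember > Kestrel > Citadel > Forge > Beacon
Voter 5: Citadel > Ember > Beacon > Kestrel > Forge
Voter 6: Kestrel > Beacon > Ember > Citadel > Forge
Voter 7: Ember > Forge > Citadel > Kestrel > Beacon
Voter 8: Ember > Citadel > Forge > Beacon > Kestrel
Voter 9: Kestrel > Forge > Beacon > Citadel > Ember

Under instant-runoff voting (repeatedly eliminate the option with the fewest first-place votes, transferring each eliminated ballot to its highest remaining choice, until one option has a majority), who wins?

Round 1: Ember 4, Beacon 2, Kestrel 2, Citadel 1, Forge 0. Forge has the fewest and is eliminated.
Round 2: Ember 4, Beacon 2, Kestrel 2, Citadel 1. Citadel has the fewest and is eliminated.
Round 3: Ember 5, Beacon 2, Kestrel 2. Ember has a majority.

Ember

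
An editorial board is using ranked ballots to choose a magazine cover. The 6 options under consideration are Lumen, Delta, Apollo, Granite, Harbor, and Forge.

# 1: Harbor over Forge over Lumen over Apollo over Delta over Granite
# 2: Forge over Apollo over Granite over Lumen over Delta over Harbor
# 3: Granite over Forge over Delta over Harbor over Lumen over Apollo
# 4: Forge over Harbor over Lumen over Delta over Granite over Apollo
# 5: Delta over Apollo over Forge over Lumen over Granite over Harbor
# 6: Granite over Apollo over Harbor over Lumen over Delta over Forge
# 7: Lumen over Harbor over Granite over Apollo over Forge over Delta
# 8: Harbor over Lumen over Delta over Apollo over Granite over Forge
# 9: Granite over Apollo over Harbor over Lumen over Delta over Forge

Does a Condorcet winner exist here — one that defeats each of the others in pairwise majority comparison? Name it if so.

None — there is no Condorcet winner

Head-to-head results (9 voters total):
Lumen vs Delta: Lumen wins 7–2.
Lumen vs Apollo: Lumen wins 5–4.
Lumen vs Granite: Lumen wins 5–4.
Lumen vs Harbor: Harbor wins 6–3.
Lumen vs Forge: Forge wins 5–4.
Delta vs Apollo: Apollo wins 5–4.
Delta vs Granite: Granite wins 5–4.
Delta vs Harbor: Harbor wins 6–3.
Delta vs Forge: Forge wins 5–4.
Apollo vs Granite: Granite wins 5–4.
Apollo vs Harbor: Harbor wins 5–4.
Apollo vs Forge: Apollo wins 5–4.
Granite vs Harbor: Granite wins 5–4.
Granite vs Forge: Granite wins 5–4.
Harbor vs Forge: Harbor wins 5–4.
No candidate beats all others: Lumen beats Apollo beats Forge beats Lumen, a majority cycle.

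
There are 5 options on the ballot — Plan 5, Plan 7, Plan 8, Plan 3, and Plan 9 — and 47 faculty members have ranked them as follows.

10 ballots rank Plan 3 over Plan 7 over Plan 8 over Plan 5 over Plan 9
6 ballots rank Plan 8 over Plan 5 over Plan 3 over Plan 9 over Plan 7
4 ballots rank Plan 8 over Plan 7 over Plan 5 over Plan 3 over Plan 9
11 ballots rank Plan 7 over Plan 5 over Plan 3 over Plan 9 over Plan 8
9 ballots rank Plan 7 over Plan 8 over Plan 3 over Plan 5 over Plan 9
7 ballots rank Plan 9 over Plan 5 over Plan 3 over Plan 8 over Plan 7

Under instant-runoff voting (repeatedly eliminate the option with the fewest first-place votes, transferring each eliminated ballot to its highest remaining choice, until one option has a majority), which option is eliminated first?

Plan 5

Round 1: Plan 7 20, Plan 8 10, Plan 3 10, Plan 9 7, Plan 5 0. Plan 5 has the fewest and is eliminated.
Round 2: Plan 7 20, Plan 8 10, Plan 3 10, Plan 9 7. Plan 9 has the fewest and is eliminated.
Round 3: Plan 7 20, Plan 3 17, Plan 8 10. Plan 8 has the fewest and is eliminated.
Round 4: Plan 7 24, Plan 3 23. Plan 7 has a majority.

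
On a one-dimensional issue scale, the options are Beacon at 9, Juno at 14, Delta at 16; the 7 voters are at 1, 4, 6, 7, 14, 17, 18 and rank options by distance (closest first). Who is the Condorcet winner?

Beacon

With single-peaked preferences on a line, the Condorcet winner is the candidate closest to the median voter.
The median voter (position 7) is closest to Beacon at 9.
Check: Beacon vs Delta — voters closer to Beacon: 4 of 7.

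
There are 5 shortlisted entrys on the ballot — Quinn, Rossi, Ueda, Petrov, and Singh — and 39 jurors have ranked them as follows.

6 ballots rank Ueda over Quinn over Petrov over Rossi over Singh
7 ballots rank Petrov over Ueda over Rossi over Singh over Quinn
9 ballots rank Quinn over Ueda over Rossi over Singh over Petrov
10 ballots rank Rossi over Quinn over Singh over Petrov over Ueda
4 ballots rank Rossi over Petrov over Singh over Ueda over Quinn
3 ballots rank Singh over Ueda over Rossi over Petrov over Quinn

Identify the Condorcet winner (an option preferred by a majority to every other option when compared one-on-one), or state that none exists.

Head-to-head results (39 voters total):
Quinn vs Rossi: Rossi wins 24–15.
Quinn vs Ueda: Ueda wins 20–19.
Quinn vs Petrov: Quinn wins 25–14.
Quinn vs Singh: Quinn wins 25–14.
Rossi vs Ueda: Ueda wins 25–14.
Rossi vs Petrov: Rossi wins 26–13.
Rossi vs Singh: Rossi wins 36–3.
Ueda vs Petrov: Petrov wins 21–18.
Ueda vs Singh: Ueda wins 22–17.
Petrov vs Singh: Singh wins 22–17.
No candidate beats all others: Quinn beats Petrov beats Ueda beats Quinn, a majority cycle.

None — there is no Condorcet winner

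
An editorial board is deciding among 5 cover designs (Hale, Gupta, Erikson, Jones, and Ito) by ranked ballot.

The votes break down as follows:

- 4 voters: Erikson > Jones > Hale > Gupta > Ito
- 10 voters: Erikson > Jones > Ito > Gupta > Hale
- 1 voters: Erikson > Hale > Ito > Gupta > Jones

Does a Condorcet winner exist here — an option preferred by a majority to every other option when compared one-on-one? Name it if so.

Erikson

Head-to-head results (15 voters total):
Hale vs Gupta: Gupta wins 10–5.
Hale vs Erikson: Erikson wins 15–0.
Hale vs Jones: Jones wins 14–1.
Hale vs Ito: Ito wins 10–5.
Gupta vs Erikson: Erikson wins 15–0.
Gupta vs Jones: Jones wins 14–1.
Gupta vs Ito: Ito wins 11–4.
Erikson vs Jones: Erikson wins 15–0.
Erikson vs Ito: Erikson wins 15–0.
Jones vs Ito: Jones wins 14–1.
Erikson beats each rival — Hale (15–0), Gupta (15–0), Jones (15–0), Ito (15–0) — so Erikson is the Condorcet winner.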